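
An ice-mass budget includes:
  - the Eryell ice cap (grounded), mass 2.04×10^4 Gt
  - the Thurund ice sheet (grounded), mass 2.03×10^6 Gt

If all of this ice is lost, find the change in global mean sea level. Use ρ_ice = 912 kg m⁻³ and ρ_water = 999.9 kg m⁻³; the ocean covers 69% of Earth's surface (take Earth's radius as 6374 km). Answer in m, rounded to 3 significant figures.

Eryell: 2.04×10^4 Gt = 2.040×10^16 kg; dividing by ρ_w = 999.9 kg m⁻³ gives 2.040×10^13 m³ of water.
Thurund: 2.03×10^6 Gt = 2.030×10^18 kg; dividing by ρ_w = 999.9 kg m⁻³ gives 2.030×10^15 m³ of water.
Total added water ≈ 2.051×10^15 m³ over 3.52×10^14 m² → Δh = 5.82 m.

≈ 5.82 m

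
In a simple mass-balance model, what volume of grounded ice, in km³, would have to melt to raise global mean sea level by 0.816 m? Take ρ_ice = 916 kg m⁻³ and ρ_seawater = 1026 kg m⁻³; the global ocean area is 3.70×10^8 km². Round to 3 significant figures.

≈ 3.38×10^5 km³

Required water volume = Δh × A = 0.816 m × 3.70×10^14 m² = 3.019×10^14 m³ = 3.019×10^5 km³.
Ice volume = water volume × ρ_w/ρ_ice = 3.019×10^5 × 1026/916 = 3.38×10^5 km³.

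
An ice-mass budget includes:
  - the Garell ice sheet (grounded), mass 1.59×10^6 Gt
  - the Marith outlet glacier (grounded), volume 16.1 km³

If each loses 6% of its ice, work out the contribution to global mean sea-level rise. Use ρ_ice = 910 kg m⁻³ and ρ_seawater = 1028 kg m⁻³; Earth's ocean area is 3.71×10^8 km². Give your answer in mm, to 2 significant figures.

≈ 250 mm

Garell: 0.06 × 1.59×10^6 Gt = 9.540×10^16 kg; dividing by ρ_w = 1028 kg m⁻³ gives 9.280×10^13 m³ of water.
Marith: 0.06 × 16.1 km³ × (910/1028) = 0.8551 km³ of water.
Total added water ≈ 9.280×10^13 m³ over 3.71×10^14 m² → Δh = 0.250 m = 250 mm.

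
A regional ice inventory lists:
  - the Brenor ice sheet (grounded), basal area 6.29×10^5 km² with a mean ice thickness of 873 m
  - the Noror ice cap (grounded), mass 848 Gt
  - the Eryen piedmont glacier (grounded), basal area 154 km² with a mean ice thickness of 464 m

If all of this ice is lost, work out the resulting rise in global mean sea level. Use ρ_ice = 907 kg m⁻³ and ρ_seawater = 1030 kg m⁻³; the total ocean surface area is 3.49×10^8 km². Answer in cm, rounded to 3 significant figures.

Brenor: ice volume = 6.29×10^5 km² × 873 m = 5.491×10^5 km³; 5.491×10^5 × (907/1030) = 4.835×10^5 km³ of water.
Noror: 848 Gt = 8.480×10^14 kg; dividing by ρ_w = 1030 kg m⁻³ gives 8.233×10^11 m³ of water.
Eryen: ice volume = 154 km² × 464 m = 71.46 km³; 71.46 × (907/1030) = 62.92 km³ of water.
Total added water ≈ 4.844×10^14 m³ over 3.49×10^14 m² → Δh = 1.39 m = 139 cm.

≈ 139 cm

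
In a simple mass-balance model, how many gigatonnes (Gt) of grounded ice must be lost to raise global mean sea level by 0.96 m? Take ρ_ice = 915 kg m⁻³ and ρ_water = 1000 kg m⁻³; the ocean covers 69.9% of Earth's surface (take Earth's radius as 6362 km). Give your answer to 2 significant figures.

≈ 3.4×10^5 Gt

Required water volume = Δh × A = 0.96 m × 3.56×10^14 m² = 3.413×10^14 m³.
ρ_w = 1000 kg m⁻³, so the mass of water = 3.413×10^14 m³ × 1000 kg m⁻³ = 3.413×10^17 kg = 3.4×10^5 Gt (and the same mass of ice, by conservation).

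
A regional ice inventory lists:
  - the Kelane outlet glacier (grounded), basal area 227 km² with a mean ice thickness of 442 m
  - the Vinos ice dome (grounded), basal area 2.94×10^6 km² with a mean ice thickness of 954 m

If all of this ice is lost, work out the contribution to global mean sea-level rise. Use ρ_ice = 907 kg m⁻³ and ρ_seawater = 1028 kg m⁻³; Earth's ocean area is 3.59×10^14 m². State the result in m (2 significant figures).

Kelane: ice volume = 227 km² × 442 m = 100.3 km³; 100.3 × (907/1028) = 88.52 km³ of water.
Vinos: ice volume = 2.94×10^6 km² × 954 m = 2.805×10^6 km³; 2.805×10^6 × (907/1028) = 2.475×10^6 km³ of water.
Total added water ≈ 2.475×10^15 m³ over 3.59×10^14 m² → Δh = 6.89 m.

≈ 6.9 m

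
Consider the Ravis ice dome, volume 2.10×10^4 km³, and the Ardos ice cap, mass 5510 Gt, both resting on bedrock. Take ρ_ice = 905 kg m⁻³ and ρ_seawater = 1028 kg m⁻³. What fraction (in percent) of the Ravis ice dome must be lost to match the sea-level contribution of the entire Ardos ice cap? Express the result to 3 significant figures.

Equal sea-level rise means equal mass of meltwater, i.e. equal mass of ice lost.
Ice mass of Ardos: 5.510×10^15 kg; ice mass of Ravis: 1.900×10^16 kg.
Fraction required = 5.510×10^15 / 1.900×10^16 = 0.290 → 29.0 %.

≈ 29.0 %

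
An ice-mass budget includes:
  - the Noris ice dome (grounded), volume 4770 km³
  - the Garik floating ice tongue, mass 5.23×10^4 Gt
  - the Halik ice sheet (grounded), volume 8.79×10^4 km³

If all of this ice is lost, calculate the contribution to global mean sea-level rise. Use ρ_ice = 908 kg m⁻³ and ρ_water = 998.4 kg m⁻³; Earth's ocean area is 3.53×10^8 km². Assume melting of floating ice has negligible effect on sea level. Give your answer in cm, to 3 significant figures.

Noris: 4770 km³ × (908/998.4) = 4338 km³ of water.
The Garik floating ice tongue is floating and already displaces its own weight of water, so its melt adds essentially nothing to sea level.
Halik: 8.79×10^4 km³ × (908/998.4) = 7.994×10^4 km³ of water.
Total added water ≈ 8.428×10^13 m³ over 3.53×10^14 m² → Δh = 0.239 m = 23.9 cm.

≈ 23.9 cm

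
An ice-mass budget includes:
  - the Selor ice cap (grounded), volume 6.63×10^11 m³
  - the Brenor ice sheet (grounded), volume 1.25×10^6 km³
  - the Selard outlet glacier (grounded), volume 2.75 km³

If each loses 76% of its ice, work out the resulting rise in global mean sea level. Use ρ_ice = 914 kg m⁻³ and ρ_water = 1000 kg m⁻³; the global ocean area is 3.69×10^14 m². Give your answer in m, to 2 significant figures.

Selor: 0.76 × 6.63×10^11 m³ × (914/1000) = 4.605×10^11 m³ of water.
Brenor: 0.76 × 1.25×10^6 km³ × (914/1000) = 8.683×10^5 km³ of water.
Selard: 0.76 × 2.75 km³ × (914/1000) = 1.910 km³ of water.
Total added water ≈ 8.688×10^14 m³ over 3.69×10^14 m² → Δh = 2.35 m.

≈ 2.4 m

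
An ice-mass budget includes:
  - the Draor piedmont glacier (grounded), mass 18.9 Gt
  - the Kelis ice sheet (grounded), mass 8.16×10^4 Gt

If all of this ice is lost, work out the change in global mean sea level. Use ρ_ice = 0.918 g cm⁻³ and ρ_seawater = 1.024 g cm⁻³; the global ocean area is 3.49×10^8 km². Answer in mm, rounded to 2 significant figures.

Draor: 18.9 Gt = 1.890×10^13 kg; dividing by ρ_w = 1.024 g cm⁻³ = 1024 kg m⁻³ gives 1.846×10^10 m³ of water.
Kelis: 8.16×10^4 Gt = 8.160×10^16 kg; dividing by ρ_w = 1024 kg m⁻³ gives 7.969×10^13 m³ of water.
Total added water ≈ 7.971×10^13 m³ over 3.49×10^14 m² → Δh = 0.228 m = 230 mm.

≈ 230 mm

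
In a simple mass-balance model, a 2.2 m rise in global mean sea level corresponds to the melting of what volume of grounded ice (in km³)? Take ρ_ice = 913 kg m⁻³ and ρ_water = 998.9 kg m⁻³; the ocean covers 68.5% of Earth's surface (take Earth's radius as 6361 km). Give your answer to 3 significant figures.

Required water volume = Δh × A = 2.2 m × 3.48×10^14 m² = 7.663×10^14 m³ = 7.663×10^5 km³.
Ice volume = water volume × ρ_w/ρ_ice = 7.663×10^5 × 998.9/913 = 8.38×10^5 km³.

≈ 8.38×10^5 km³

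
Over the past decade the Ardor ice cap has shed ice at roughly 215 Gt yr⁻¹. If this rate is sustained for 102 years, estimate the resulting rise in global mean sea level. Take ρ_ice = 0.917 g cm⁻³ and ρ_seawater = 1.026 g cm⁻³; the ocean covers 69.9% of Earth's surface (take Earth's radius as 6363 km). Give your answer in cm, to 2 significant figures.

≈ 6.0 cm

Total mass lost = 215 Gt/yr × 102 yr = 2.193×10^4 Gt = 2.193×10^16 kg.
ρ_w = 1.026 g cm⁻³ = 1026 kg m⁻³, so water volume = 2.193×10^16 / 1026 = 2.137×10^13 m³.
Δh = 2.137×10^13 / 3.56×10^14 = 0.0601 m = 6.0 cm.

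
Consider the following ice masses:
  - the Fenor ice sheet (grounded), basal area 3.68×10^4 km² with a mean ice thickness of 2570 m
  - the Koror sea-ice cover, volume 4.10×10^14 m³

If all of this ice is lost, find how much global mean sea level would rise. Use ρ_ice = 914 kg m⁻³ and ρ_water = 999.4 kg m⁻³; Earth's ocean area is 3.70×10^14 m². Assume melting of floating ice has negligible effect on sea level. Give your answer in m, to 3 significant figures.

≈ 0.234 m

Fenor: ice volume = 3.68×10^4 km² × 2570 m = 9.458×10^4 km³; 9.458×10^4 × (914/999.4) = 8.649×10^4 km³ of water.
The Koror sea-ice cover is floating and already displaces its own weight of water, so its melt adds essentially nothing to sea level.
Total added water ≈ 8.649×10^13 m³ over 3.70×10^14 m² → Δh = 0.234 m.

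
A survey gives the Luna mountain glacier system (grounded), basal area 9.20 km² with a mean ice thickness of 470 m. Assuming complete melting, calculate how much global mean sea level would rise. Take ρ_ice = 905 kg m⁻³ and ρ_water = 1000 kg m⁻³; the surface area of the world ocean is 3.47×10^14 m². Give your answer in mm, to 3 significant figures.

≈ 0.0113 mm

Luna: ice volume = 9.20 km² × 470 m = 4.324 km³; 4.324 × (905/1000) = 3.913 km³ of water.
Spread over 3.47×10^14 m² of ocean, Δh = 3.913×10^9 / 3.47×10^14 = 1.13×10^-5 m = 0.0113 mm.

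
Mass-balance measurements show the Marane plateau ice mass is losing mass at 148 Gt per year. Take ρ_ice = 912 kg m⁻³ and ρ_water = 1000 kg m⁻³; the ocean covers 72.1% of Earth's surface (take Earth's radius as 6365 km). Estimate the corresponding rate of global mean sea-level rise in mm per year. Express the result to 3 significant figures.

ρ_w = 1000 kg m⁻³. Annual water volume added = 148 Gt / ρ_w = 1.480×10^14 kg / 1000 kg m⁻³ = 1.480×10^11 m³.
Δh per year = 1.480×10^11 / 3.67×10^14 = 4.03×10^-4 m = 0.403 mm.

≈ 0.403 mm/yr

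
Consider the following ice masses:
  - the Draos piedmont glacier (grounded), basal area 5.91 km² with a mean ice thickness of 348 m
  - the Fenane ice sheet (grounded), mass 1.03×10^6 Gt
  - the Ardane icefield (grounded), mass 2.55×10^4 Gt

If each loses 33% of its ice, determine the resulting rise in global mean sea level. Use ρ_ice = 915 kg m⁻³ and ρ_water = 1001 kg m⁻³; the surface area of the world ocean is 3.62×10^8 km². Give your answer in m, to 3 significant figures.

≈ 0.961 m

Draos: ice volume = 5.91 km² × 348 m = 2.057 km³; 0.33 × 2.057 × (915/1001) = 0.6204 km³ of water.
Fenane: 0.33 × 1.03×10^6 Gt = 3.399×10^17 kg; dividing by ρ_w = 1001 kg m⁻³ gives 3.396×10^14 m³ of water.
Ardane: 0.33 × 2.55×10^4 Gt = 8.415×10^15 kg; dividing by ρ_w = 1001 kg m⁻³ gives 8.407×10^12 m³ of water.
Total added water ≈ 3.480×10^14 m³ over 3.62×10^14 m² → Δh = 0.961 m.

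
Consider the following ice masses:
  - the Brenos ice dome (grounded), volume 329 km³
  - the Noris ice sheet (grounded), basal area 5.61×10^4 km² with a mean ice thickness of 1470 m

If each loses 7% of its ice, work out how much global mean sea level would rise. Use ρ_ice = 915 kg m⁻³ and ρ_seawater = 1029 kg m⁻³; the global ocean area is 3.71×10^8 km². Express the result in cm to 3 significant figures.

≈ 1.39 cm

Brenos: 0.07 × 329 km³ × (915/1029) = 20.48 km³ of water.
Noris: ice volume = 5.61×10^4 km² × 1470 m = 8.247×10^4 km³; 0.07 × 8.247×10^4 × (915/1029) = 5133 km³ of water.
Total added water ≈ 5.154×10^12 m³ over 3.71×10^14 m² → Δh = 0.0139 m = 1.39 cm.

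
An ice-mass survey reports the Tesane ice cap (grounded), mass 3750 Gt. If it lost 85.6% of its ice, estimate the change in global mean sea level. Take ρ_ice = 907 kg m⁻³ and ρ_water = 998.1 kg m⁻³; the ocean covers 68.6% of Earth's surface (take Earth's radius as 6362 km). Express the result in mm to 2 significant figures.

Tesane: 0.856 × 3750 Gt = 3.210×10^15 kg; dividing by ρ_w = 998.1 kg m⁻³ gives 3.216×10^12 m³ of water.
Spread over 3.49×10^14 m² of ocean, Δh = 3.216×10^12 / 3.49×10^14 = 9.22×10^-3 m = 9.2 mm.

≈ 9.2 mm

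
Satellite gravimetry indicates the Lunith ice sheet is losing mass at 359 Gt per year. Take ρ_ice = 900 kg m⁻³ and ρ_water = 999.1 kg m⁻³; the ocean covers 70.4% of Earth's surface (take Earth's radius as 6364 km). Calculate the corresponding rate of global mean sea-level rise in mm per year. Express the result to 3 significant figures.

ρ_w = 999.1 kg m⁻³. Annual water volume added = 359 Gt / ρ_w = 3.590×10^14 kg / 999.1 kg m⁻³ = 3.593×10^11 m³.
Δh per year = 3.593×10^11 / 3.58×10^14 = 1.00×10^-3 m = 1.00 mm.

≈ 1.00 mm/yr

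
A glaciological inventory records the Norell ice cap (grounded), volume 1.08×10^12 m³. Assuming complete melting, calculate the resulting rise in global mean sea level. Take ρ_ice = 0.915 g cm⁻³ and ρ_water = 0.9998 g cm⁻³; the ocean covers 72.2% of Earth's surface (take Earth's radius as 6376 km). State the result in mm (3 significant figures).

≈ 2.68 mm

Norell: 1.08×10^12 m³ × (915/999.8) = 9.884×10^11 m³ of water.
Spread over 3.69×10^14 m² of ocean, Δh = 9.884×10^11 / 3.69×10^14 = 2.68×10^-3 m = 2.68 mm.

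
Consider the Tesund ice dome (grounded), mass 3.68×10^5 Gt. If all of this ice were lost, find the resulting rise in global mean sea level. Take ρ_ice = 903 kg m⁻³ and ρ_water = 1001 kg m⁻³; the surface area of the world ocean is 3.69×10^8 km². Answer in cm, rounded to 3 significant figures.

≈ 99.6 cm

Tesund: 3.68×10^5 Gt = 3.680×10^17 kg; dividing by ρ_w = 1001 kg m⁻³ gives 3.676×10^14 m³ of water.
Spread over 3.69×10^14 m² of ocean, Δh = 3.676×10^14 / 3.69×10^14 = 0.996 m = 99.6 cm.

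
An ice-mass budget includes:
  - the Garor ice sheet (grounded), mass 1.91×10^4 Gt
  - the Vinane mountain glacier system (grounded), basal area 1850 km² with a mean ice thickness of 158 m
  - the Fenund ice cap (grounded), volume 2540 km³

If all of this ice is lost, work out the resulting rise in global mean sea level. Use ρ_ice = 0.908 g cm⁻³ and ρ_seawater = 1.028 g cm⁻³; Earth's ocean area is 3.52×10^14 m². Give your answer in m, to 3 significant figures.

≈ 0.0599 m

Garor: 1.91×10^4 Gt = 1.910×10^16 kg; dividing by ρ_w = 1.028 g cm⁻³ = 1028 kg m⁻³ gives 1.858×10^13 m³ of water.
Vinane: ice volume = 1850 km² × 158 m = 292.3 km³; 292.3 × (908/1028) = 258.2 km³ of water.
Fenund: 2540 km³ × (908/1028) = 2244 km³ of water.
Total added water ≈ 2.108×10^13 m³ over 3.52×10^14 m² → Δh = 0.0599 m.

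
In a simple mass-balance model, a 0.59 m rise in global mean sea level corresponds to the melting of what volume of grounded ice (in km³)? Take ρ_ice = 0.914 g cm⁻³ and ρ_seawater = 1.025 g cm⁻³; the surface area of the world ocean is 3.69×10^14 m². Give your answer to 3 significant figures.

Required water volume = Δh × A = 0.59 m × 3.69×10^14 m² = 2.177×10^14 m³ = 2.177×10^5 km³.
Ice volume = water volume × ρ_w/ρ_ice = 2.177×10^5 × 1025/914 = 2.44×10^5 km³.

≈ 2.44×10^5 km³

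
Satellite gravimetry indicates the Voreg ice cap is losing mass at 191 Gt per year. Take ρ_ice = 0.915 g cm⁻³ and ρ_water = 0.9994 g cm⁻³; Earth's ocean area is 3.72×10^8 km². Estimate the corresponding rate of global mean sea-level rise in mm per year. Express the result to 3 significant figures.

ρ_w = 0.9994 g cm⁻³ = 999.4 kg m⁻³. Annual water volume added = 191 Gt / ρ_w = 1.910×10^14 kg / 999.4 kg m⁻³ = 1.911×10^11 m³.
Δh per year = 1.911×10^11 / 3.72×10^14 = 5.14×10^-4 m = 0.514 mm.

≈ 0.514 mm/yr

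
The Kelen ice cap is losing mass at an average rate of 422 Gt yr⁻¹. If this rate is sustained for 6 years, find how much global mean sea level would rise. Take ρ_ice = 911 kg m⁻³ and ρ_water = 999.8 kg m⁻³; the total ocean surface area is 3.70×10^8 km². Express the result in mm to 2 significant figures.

Total mass lost = 422 Gt/yr × 6 yr = 2532 Gt = 2.532×10^15 kg.
ρ_w = 999.8 kg m⁻³, so water volume = 2.532×10^15 / 999.8 = 2.533×10^12 m³.
Δh = 2.533×10^12 / 3.70×10^14 = 6.84×10^-3 m = 6.8 mm.

≈ 6.8 mm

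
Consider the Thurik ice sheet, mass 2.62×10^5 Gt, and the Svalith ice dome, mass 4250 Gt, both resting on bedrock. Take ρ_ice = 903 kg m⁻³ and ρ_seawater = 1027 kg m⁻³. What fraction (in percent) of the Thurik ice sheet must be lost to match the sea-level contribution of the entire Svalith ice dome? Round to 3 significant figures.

Equal sea-level rise means equal mass of meltwater, i.e. equal mass of ice lost.
Ice mass of Svalith: 4.250×10^15 kg; ice mass of Thurik: 2.620×10^17 kg.
Fraction required = 4.250×10^15 / 2.620×10^17 = 0.0162 → 1.62 %.

≈ 1.62 %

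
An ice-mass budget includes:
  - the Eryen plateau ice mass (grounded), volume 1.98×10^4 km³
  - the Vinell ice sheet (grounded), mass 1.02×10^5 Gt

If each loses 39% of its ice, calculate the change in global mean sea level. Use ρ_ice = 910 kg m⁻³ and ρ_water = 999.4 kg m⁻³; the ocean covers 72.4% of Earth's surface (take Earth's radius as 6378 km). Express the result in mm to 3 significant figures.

Eryen: 0.39 × 1.98×10^4 km³ × (910/999.4) = 7031 km³ of water.
Vinell: 0.39 × 1.02×10^5 Gt = 3.978×10^16 kg; dividing by ρ_w = 999.4 kg m⁻³ gives 3.980×10^13 m³ of water.
Total added water ≈ 4.684×10^13 m³ over 3.70×10^14 m² → Δh = 0.127 m = 127 mm.

≈ 127 mm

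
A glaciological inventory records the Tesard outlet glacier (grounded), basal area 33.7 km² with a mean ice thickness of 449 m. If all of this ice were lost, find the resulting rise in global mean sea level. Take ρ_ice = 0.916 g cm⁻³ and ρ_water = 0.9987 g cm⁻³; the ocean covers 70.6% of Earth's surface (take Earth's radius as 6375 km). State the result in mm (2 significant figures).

Tesard: ice volume = 33.7 km² × 449 m = 15.13 km³; 15.13 × (916/998.7) = 13.88 km³ of water.
Spread over 3.61×10^14 m² of ocean, Δh = 1.388×10^10 / 3.61×10^14 = 3.85×10^-5 m = 0.038 mm.

≈ 0.038 mm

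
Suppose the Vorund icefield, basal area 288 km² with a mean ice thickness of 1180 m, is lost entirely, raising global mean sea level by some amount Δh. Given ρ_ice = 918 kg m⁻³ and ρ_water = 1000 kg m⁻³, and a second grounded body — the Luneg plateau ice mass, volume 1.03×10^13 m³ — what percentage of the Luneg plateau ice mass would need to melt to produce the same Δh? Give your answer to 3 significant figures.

Equal sea-level rise means equal mass of meltwater, i.e. equal mass of ice lost.
Ice mass of Vorund: 3.120×10^14 kg; ice mass of Luneg: 9.455×10^15 kg.
Fraction required = 3.120×10^14 / 9.455×10^15 = 0.0330 → 3.30 %.

≈ 3.30 %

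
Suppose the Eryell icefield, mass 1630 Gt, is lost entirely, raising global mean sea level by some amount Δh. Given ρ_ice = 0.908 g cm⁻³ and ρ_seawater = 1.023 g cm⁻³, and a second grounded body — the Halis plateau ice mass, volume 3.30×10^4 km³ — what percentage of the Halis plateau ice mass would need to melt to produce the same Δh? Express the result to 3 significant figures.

≈ 5.44 %

Equal sea-level rise means equal mass of meltwater, i.e. equal mass of ice lost.
Ice mass of Eryell: 1.630×10^15 kg; ice mass of Halis: 2.996×10^16 kg.
Fraction required = 1.630×10^15 / 2.996×10^16 = 0.0544 → 5.44 %.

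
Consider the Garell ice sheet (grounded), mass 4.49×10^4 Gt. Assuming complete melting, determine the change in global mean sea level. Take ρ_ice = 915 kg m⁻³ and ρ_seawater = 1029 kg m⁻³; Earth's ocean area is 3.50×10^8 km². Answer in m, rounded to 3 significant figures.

≈ 0.125 m

Garell: 4.49×10^4 Gt = 4.490×10^16 kg; dividing by ρ_w = 1029 kg m⁻³ gives 4.363×10^13 m³ of water.
Spread over 3.50×10^14 m² of ocean, Δh = 4.363×10^13 / 3.50×10^14 = 0.125 m.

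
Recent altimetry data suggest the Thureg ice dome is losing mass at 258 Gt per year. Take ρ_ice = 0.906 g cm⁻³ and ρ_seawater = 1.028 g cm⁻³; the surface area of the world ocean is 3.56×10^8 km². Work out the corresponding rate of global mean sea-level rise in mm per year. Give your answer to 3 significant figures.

ρ_w = 1.028 g cm⁻³ = 1028 kg m⁻³. Annual water volume added = 258 Gt / ρ_w = 2.580×10^14 kg / 1028 kg m⁻³ = 2.510×10^11 m³.
Δh per year = 2.510×10^11 / 3.56×10^14 = 7.05×10^-4 m = 0.705 mm.

≈ 0.705 mm/yr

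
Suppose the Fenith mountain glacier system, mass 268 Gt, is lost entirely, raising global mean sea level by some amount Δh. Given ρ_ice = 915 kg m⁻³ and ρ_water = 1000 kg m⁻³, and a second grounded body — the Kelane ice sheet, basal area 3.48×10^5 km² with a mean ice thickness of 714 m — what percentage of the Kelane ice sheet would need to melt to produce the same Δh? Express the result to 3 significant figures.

≈ 0.118 %

Equal sea-level rise means equal mass of meltwater, i.e. equal mass of ice lost.
Ice mass of Fenith: 2.680×10^14 kg; ice mass of Kelane: 2.274×10^17 kg.
Fraction required = 2.680×10^14 / 2.274×10^17 = 1.18×10^-3 → 0.118 %.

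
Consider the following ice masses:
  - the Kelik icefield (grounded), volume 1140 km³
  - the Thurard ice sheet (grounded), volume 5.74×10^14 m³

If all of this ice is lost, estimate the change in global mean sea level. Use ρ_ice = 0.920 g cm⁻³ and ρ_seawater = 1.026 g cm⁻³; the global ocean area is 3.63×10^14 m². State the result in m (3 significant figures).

≈ 1.42 m

Kelik: 1140 km³ × (920/1026) = 1022 km³ of water.
Thurard: 5.74×10^14 m³ × (920/1026) = 5.147×10^14 m³ of water.
Total added water ≈ 5.157×10^14 m³ over 3.63×10^14 m² → Δh = 1.42 m.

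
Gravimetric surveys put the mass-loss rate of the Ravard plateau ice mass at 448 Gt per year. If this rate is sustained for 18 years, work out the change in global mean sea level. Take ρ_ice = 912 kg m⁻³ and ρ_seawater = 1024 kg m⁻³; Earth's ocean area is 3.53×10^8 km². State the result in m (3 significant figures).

Total mass lost = 448 Gt/yr × 18 yr = 8064 Gt = 8.064×10^15 kg.
ρ_w = 1024 kg m⁻³, so water volume = 8.064×10^15 / 1024 = 7.875×10^12 m³.
Δh = 7.875×10^12 / 3.53×10^14 = 0.0223 m.

≈ 0.0223 m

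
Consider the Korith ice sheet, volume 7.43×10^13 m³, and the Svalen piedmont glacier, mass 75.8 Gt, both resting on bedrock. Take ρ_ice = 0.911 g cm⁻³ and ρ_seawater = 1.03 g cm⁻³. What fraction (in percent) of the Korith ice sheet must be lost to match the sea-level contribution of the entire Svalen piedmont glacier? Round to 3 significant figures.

Equal sea-level rise means equal mass of meltwater, i.e. equal mass of ice lost.
Ice mass of Svalen: 7.580×10^13 kg; ice mass of Korith: 6.769×10^16 kg.
Fraction required = 7.580×10^13 / 6.769×10^16 = 1.12×10^-3 → 0.112 %.

≈ 0.112 %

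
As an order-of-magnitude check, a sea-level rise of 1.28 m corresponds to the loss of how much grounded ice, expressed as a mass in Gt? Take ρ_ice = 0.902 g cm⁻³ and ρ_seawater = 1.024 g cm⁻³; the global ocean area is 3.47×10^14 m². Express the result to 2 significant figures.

Required water volume = Δh × A = 1.28 m × 3.47×10^14 m² = 4.442×10^14 m³.
ρ_w = 1.024 g cm⁻³ = 1024 kg m⁻³, so the mass of water = 4.442×10^14 m³ × 1024 kg m⁻³ = 4.548×10^17 kg = 4.5×10^5 Gt (and the same mass of ice, by conservation).

≈ 4.5×10^5 Gt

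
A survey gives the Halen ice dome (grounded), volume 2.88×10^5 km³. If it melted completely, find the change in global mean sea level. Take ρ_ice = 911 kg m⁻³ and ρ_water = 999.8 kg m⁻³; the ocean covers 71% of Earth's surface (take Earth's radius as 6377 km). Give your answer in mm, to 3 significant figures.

Halen: 2.88×10^5 km³ × (911/999.8) = 2.624×10^5 km³ of water.
Spread over 3.63×10^14 m² of ocean, Δh = 2.624×10^14 / 3.63×10^14 = 0.723 m = 723 mm.

≈ 723 mm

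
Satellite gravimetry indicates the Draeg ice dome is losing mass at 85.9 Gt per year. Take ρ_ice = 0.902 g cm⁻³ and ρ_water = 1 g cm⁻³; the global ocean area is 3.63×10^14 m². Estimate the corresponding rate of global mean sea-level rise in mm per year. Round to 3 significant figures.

ρ_w = 1 g cm⁻³ = 1000 kg m⁻³. Annual water volume added = 85.9 Gt / ρ_w = 8.590×10^13 kg / 1000 kg m⁻³ = 8.590×10^10 m³.
Δh per year = 8.590×10^10 / 3.63×10^14 = 2.37×10^-4 m = 0.237 mm.

≈ 0.237 mm/yr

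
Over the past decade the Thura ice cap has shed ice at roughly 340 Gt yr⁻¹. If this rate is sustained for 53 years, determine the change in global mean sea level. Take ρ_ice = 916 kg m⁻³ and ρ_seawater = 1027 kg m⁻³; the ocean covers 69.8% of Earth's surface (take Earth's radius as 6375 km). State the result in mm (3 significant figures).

≈ 49.2 mm

Total mass lost = 340 Gt/yr × 53 yr = 1.802×10^4 Gt = 1.802×10^16 kg.
ρ_w = 1027 kg m⁻³, so water volume = 1.802×10^16 / 1027 = 1.755×10^13 m³.
Δh = 1.755×10^13 / 3.56×10^14 = 0.0492 m = 49.2 mm.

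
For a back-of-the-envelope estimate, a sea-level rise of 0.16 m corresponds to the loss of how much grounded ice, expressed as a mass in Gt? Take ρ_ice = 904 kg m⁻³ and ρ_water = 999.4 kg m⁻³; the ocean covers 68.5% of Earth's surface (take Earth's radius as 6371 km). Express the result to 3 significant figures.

Required water volume = Δh × A = 0.16 m × 3.49×10^14 m² = 5.590×10^13 m³.
ρ_w = 999.4 kg m⁻³, so the mass of water = 5.590×10^13 m³ × 999.4 kg m⁻³ = 5.587×10^16 kg = 5.59×10^4 Gt (and the same mass of ice, by conservation).

≈ 5.59×10^4 Gt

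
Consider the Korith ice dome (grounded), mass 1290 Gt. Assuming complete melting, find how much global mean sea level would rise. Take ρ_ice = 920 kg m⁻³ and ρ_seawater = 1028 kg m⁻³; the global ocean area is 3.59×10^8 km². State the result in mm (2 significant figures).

Korith: 1290 Gt = 1.290×10^15 kg; dividing by ρ_w = 1028 kg m⁻³ gives 1.255×10^12 m³ of water.
Spread over 3.59×10^14 m² of ocean, Δh = 1.255×10^12 / 3.59×10^14 = 3.50×10^-3 m = 3.5 mm.

≈ 3.5 mm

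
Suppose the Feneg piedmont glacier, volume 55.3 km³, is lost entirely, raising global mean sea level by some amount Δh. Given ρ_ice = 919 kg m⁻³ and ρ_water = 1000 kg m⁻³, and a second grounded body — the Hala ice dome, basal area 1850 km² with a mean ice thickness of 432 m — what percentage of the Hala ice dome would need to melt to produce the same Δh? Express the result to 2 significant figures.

≈ 6.9 %

Equal sea-level rise means equal mass of meltwater, i.e. equal mass of ice lost.
Ice mass of Feneg: 5.082×10^13 kg; ice mass of Hala: 7.345×10^14 kg.
Fraction required = 5.082×10^13 / 7.345×10^14 = 0.0692 → 6.9 %.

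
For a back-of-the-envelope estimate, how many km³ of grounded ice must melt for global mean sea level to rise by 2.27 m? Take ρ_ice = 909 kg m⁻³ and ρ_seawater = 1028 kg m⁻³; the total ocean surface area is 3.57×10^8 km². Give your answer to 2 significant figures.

Required water volume = Δh × A = 2.27 m × 3.57×10^14 m² = 8.104×10^14 m³ = 8.104×10^5 km³.
Ice volume = water volume × ρ_w/ρ_ice = 8.104×10^5 × 1028/909 = 9.2×10^5 km³.

≈ 9.2×10^5 km³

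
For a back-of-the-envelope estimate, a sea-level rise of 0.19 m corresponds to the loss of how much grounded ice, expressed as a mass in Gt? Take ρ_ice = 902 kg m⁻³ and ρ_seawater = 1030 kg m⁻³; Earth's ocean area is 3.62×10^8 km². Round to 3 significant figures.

≈ 7.08×10^4 Gt

Required water volume = Δh × A = 0.19 m × 3.62×10^14 m² = 6.878×10^13 m³.
ρ_w = 1030 kg m⁻³, so the mass of water = 6.878×10^13 m³ × 1030 kg m⁻³ = 7.084×10^16 kg = 7.08×10^4 Gt (and the same mass of ice, by conservation).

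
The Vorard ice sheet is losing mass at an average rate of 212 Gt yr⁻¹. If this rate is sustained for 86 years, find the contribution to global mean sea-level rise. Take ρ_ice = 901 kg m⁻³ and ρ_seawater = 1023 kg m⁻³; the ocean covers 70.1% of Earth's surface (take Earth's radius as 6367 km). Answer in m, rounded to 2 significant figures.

≈ 0.050 m

Total mass lost = 212 Gt/yr × 86 yr = 1.823×10^4 Gt = 1.823×10^16 kg.
ρ_w = 1023 kg m⁻³, so water volume = 1.823×10^16 / 1023 = 1.782×10^13 m³.
Δh = 1.782×10^13 / 3.57×10^14 = 0.0499 m.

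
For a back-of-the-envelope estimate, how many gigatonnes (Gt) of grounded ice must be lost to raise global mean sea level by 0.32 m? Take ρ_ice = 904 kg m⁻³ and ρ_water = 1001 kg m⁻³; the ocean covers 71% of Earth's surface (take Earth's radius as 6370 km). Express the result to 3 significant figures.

≈ 1.16×10^5 Gt

Required water volume = Δh × A = 0.32 m × 3.62×10^14 m² = 1.159×10^14 m³.
ρ_w = 1001 kg m⁻³, so the mass of water = 1.159×10^14 m³ × 1001 kg m⁻³ = 1.160×10^17 kg = 1.16×10^5 Gt (and the same mass of ice, by conservation).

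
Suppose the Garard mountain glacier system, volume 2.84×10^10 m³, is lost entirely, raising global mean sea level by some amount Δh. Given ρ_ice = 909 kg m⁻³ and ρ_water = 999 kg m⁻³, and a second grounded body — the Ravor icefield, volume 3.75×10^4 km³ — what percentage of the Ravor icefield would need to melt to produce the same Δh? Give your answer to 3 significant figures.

≈ 0.0757 %

Equal sea-level rise means equal mass of meltwater, i.e. equal mass of ice lost.
Ice mass of Garard: 2.582×10^13 kg; ice mass of Ravor: 3.409×10^16 kg.
Fraction required = 2.582×10^13 / 3.409×10^16 = 7.57×10^-4 → 0.0757 %.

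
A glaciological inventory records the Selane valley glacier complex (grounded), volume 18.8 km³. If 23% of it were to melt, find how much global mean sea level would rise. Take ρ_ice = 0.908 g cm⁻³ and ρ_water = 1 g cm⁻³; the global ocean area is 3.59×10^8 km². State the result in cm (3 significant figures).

Selane: 0.23 × 18.8 km³ × (908/1000) = 3.926 km³ of water.
Spread over 3.59×10^14 m² of ocean, Δh = 3.926×10^9 / 3.59×10^14 = 1.09×10^-5 m = 1.09×10^-3 cm.

≈ 1.09×10^-3 cm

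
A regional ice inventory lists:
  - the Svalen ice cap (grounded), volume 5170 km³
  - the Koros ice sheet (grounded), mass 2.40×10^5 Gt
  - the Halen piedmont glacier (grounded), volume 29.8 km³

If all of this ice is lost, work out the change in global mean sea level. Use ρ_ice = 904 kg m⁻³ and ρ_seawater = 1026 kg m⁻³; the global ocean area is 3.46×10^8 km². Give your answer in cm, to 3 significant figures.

≈ 68.9 cm

Svalen: 5170 km³ × (904/1026) = 4555 km³ of water.
Koros: 2.40×10^5 Gt = 2.400×10^17 kg; dividing by ρ_w = 1026 kg m⁻³ gives 2.339×10^14 m³ of water.
Halen: 29.8 km³ × (904/1026) = 26.26 km³ of water.
Total added water ≈ 2.385×10^14 m³ over 3.46×10^14 m² → Δh = 0.689 m = 68.9 cm.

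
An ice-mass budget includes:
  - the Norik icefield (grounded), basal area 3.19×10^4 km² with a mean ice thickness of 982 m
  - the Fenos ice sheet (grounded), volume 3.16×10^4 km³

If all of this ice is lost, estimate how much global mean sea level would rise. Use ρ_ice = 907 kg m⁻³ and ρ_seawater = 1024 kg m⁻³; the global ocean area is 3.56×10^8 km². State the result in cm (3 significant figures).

Norik: ice volume = 3.19×10^4 km² × 982 m = 3.133×10^4 km³; 3.133×10^4 × (907/1024) = 2.775×10^4 km³ of water.
Fenos: 3.16×10^4 km³ × (907/1024) = 2.799×10^4 km³ of water.
Total added water ≈ 5.574×10^13 m³ over 3.56×10^14 m² → Δh = 0.157 m = 15.7 cm.

≈ 15.7 cm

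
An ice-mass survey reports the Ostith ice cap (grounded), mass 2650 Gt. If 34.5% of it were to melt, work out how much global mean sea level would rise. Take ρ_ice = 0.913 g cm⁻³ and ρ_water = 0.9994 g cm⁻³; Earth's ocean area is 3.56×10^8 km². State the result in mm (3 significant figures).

≈ 2.57 mm

Ostith: 0.345 × 2650 Gt = 9.142×10^14 kg; dividing by ρ_w = 0.9994 g cm⁻³ = 999.4 kg m⁻³ gives 9.148×10^11 m³ of water.
Spread over 3.56×10^14 m² of ocean, Δh = 9.148×10^11 / 3.56×10^14 = 2.57×10^-3 m = 2.57 mm.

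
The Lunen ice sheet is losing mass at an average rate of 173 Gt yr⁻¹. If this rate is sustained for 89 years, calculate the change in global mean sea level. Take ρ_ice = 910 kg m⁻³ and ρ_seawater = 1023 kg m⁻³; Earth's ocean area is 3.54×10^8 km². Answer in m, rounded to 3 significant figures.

≈ 0.0425 m

Total mass lost = 173 Gt/yr × 89 yr = 1.540×10^4 Gt = 1.540×10^16 kg.
ρ_w = 1023 kg m⁻³, so water volume = 1.540×10^16 / 1023 = 1.505×10^13 m³.
Δh = 1.505×10^13 / 3.54×10^14 = 0.0425 m.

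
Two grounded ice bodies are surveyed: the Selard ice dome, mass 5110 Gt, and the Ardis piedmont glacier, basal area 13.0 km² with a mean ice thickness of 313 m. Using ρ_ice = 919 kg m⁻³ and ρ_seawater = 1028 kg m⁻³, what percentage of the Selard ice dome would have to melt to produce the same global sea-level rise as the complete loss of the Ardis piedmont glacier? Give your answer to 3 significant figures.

Equal sea-level rise means equal mass of meltwater, i.e. equal mass of ice lost.
Ice mass of Ardis: 3.739×10^12 kg; ice mass of Selard: 5.110×10^15 kg.
Fraction required = 3.739×10^12 / 5.110×10^15 = 7.32×10^-4 → 0.0732 %.

≈ 0.0732 %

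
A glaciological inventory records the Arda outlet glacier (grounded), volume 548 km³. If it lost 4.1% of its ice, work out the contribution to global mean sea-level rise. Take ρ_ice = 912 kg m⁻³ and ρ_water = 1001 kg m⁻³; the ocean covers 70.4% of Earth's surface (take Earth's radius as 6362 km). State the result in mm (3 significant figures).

Arda: 0.041 × 548 km³ × (912/1001) = 20.47 km³ of water.
Spread over 3.58×10^14 m² of ocean, Δh = 2.047×10^10 / 3.58×10^14 = 5.72×10^-5 m = 0.0572 mm.

≈ 0.0572 mm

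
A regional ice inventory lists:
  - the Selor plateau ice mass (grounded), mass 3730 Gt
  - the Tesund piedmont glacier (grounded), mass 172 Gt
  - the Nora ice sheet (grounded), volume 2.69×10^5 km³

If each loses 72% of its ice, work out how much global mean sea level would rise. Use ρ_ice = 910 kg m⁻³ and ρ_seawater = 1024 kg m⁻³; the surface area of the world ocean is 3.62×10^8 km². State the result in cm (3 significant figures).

≈ 48.3 cm

Selor: 0.72 × 3730 Gt = 2.686×10^15 kg; dividing by ρ_w = 1024 kg m⁻³ gives 2.623×10^12 m³ of water.
Tesund: 0.72 × 172 Gt = 1.238×10^14 kg; dividing by ρ_w = 1024 kg m⁻³ gives 1.209×10^11 m³ of water.
Nora: 0.72 × 2.69×10^5 km³ × (910/1024) = 1.721×10^5 km³ of water.
Total added water ≈ 1.749×10^14 m³ over 3.62×10^14 m² → Δh = 0.483 m = 48.3 cm.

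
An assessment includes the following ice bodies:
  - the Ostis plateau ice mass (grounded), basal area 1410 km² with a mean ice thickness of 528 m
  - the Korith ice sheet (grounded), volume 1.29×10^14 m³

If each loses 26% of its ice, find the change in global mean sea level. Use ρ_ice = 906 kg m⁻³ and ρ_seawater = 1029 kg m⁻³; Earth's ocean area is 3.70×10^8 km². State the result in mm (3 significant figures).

≈ 80.3 mm

Ostis: ice volume = 1410 km² × 528 m = 744.5 km³; 0.26 × 744.5 × (906/1029) = 170.4 km³ of water.
Korith: 0.26 × 1.29×10^14 m³ × (906/1029) = 2.953×10^13 m³ of water.
Total added water ≈ 2.970×10^13 m³ over 3.70×10^14 m² → Δh = 0.0803 m = 80.3 mm.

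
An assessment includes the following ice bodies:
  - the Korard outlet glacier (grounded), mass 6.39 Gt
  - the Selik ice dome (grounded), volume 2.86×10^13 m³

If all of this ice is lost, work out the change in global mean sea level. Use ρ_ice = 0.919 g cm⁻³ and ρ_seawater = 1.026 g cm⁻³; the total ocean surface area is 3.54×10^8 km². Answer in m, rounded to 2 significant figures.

≈ 0.072 m

Korard: 6.39 Gt = 6.390×10^12 kg; dividing by ρ_w = 1.026 g cm⁻³ = 1026 kg m⁻³ gives 6.228×10^9 m³ of water.
Selik: 2.86×10^13 m³ × (919/1026) = 2.562×10^13 m³ of water.
Total added water ≈ 2.562×10^13 m³ over 3.54×10^14 m² → Δh = 0.0724 m.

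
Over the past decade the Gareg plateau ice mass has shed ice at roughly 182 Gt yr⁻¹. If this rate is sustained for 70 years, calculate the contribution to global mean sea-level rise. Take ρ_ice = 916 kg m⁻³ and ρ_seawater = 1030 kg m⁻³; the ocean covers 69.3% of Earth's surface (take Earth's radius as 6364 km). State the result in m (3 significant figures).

Total mass lost = 182 Gt/yr × 70 yr = 1.274×10^4 Gt = 1.274×10^16 kg.
ρ_w = 1030 kg m⁻³, so water volume = 1.274×10^16 / 1030 = 1.237×10^13 m³.
Δh = 1.237×10^13 / 3.53×10^14 = 0.0351 m.

≈ 0.0351 m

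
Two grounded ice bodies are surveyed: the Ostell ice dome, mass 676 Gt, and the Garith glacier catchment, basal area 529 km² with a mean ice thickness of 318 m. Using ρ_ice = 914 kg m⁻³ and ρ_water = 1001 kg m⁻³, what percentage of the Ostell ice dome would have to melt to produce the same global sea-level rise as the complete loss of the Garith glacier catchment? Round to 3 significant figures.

≈ 22.7 %

Equal sea-level rise means equal mass of meltwater, i.e. equal mass of ice lost.
Ice mass of Garith: 1.538×10^14 kg; ice mass of Ostell: 6.760×10^14 kg.
Fraction required = 1.538×10^14 / 6.760×10^14 = 0.227 → 22.7 %.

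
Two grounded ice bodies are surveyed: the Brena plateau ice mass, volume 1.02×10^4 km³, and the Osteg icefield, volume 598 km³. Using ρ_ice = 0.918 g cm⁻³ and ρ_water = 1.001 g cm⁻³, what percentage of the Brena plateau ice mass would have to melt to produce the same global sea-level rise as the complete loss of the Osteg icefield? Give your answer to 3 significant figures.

Equal sea-level rise means equal mass of meltwater, i.e. equal mass of ice lost.
Ice mass of Osteg: 5.490×10^14 kg; ice mass of Brena: 9.364×10^15 kg.
Fraction required = 5.490×10^14 / 9.364×10^15 = 0.0586 → 5.86 %.

≈ 5.86 %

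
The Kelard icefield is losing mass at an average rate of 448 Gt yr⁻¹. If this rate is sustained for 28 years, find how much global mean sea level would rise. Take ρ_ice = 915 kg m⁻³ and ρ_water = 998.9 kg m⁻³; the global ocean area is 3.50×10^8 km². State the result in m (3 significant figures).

≈ 0.0359 m

Total mass lost = 448 Gt/yr × 28 yr = 1.254×10^4 Gt = 1.254×10^16 kg.
ρ_w = 998.9 kg m⁻³, so water volume = 1.254×10^16 / 998.9 = 1.256×10^13 m³.
Δh = 1.256×10^13 / 3.50×10^14 = 0.0359 m.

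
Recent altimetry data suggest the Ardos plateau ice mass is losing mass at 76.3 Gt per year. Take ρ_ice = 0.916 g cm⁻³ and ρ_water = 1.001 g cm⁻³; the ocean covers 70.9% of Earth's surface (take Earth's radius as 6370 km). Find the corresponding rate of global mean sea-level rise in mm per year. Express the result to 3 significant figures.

≈ 0.211 mm/yr

ρ_w = 1.001 g cm⁻³ = 1001 kg m⁻³. Annual water volume added = 76.3 Gt / ρ_w = 7.630×10^13 kg / 1001 kg m⁻³ = 7.622×10^10 m³.
Δh per year = 7.622×10^10 / 3.62×10^14 = 2.11×10^-4 m = 0.211 mm.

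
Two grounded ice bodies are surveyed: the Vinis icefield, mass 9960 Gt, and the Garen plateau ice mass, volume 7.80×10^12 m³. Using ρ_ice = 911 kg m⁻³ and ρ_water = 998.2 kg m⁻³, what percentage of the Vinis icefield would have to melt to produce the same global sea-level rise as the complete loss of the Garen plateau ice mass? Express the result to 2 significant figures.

≈ 71 %

Equal sea-level rise means equal mass of meltwater, i.e. equal mass of ice lost.
Ice mass of Garen: 7.106×10^15 kg; ice mass of Vinis: 9.960×10^15 kg.
Fraction required = 7.106×10^15 / 9.960×10^15 = 0.713 → 71 %.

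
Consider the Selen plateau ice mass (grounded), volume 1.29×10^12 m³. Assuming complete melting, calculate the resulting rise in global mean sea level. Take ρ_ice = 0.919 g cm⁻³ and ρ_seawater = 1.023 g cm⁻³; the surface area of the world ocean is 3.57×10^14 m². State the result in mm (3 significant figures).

≈ 3.25 mm

Selen: 1.29×10^12 m³ × (919/1023) = 1.159×10^12 m³ of water.
Spread over 3.57×10^14 m² of ocean, Δh = 1.159×10^12 / 3.57×10^14 = 3.25×10^-3 m = 3.25 mm.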